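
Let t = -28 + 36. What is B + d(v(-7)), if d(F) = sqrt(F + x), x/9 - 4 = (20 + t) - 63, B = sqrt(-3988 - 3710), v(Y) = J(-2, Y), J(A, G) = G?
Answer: I*(sqrt(286) + sqrt(7698)) ≈ 104.65*I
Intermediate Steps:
v(Y) = Y
t = 8
B = I*sqrt(7698) (B = sqrt(-7698) = I*sqrt(7698) ≈ 87.738*I)
x = -279 (x = 36 + 9*((20 + 8) - 63) = 36 + 9*(28 - 63) = 36 + 9*(-35) = 36 - 315 = -279)
d(F) = sqrt(-279 + F) (d(F) = sqrt(F - 279) = sqrt(-279 + F))
B + d(v(-7)) = I*sqrt(7698) + sqrt(-279 - 7) = I*sqrt(7698) + sqrt(-286) = I*sqrt(7698) + I*sqrt(286) = I*sqrt(286) + I*sqrt(7698)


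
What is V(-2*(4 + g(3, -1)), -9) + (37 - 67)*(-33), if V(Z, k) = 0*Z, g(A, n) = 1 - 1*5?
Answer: 990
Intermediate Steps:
g(A, n) = -4 (g(A, n) = 1 - 5 = -4)
V(Z, k) = 0
V(-2*(4 + g(3, -1)), -9) + (37 - 67)*(-33) = 0 + (37 - 67)*(-33) = 0 - 30*(-33) = 0 + 990 = 990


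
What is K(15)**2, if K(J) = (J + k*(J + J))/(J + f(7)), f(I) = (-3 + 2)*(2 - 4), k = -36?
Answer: 1134225/289 ≈ 3924.7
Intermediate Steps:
f(I) = 2 (f(I) = -1*(-2) = 2)
K(J) = -71*J/(2 + J) (K(J) = (J - 36*(J + J))/(J + 2) = (J - 72*J)/(2 + J) = (-71*J)/(2 + J) = -71*J/(2 + J))
K(15)**2 = (-71*15/(2 + 15))**2 = (-71*15/17)**2 = (-71*15*1/17)**2 = (-1065/17)**2 = 1134225/289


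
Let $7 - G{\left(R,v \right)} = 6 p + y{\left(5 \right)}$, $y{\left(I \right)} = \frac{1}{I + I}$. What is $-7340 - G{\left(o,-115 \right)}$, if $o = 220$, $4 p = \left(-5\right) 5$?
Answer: $- \frac{36922}{5} \approx -7384.4$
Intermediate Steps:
$p = - \frac{25}{4}$ ($p = \frac{\left(-5\right) 5}{4} = \frac{1}{4} \left(-25\right) = - \frac{25}{4} \approx -6.25$)
$y{\left(I \right)} = \frac{1}{2 I}$
$G{\left(R,v \right)} = \frac{222}{5}$ ($G{\left(R,v \right)} = 7 - \left(6 \left(- \frac{25}{4}\right) + \frac{1}{2 \cdot 5}\right) = 7 - \left(- \frac{75}{2} + \frac{1}{2} \cdot \frac{1}{5}\right) = 7 - \left(- \frac{75}{2} + \frac{1}{10}\right) = 7 - - \frac{187}{5} = 7 + \frac{187}{5} = \frac{222}{5}$)
$-7340 - G{\left(o,-115 \right)} = -7340 - \frac{222}{5} = - \frac{36922}{5}$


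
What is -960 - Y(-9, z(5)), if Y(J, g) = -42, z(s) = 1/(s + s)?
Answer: -918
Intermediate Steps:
z(s) = 1/(2*s)
-960 - Y(-9, z(5)) = -960 - 1*(-42) = -960 + 42 = -918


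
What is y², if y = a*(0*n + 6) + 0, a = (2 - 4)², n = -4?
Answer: 576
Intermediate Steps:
a = 4 (a = (-2)² = 4)
y = 24 (y = 4*(0*(-4) + 6) + 0 = 4*(0 + 6) + 0 = 4*6 + 0 = 24 + 0 = 24)
y² = 24² = 576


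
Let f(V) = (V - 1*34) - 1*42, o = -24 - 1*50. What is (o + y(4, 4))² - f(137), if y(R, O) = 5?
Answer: 4700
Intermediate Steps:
o = -74 (o = -24 - 50 = -74)
f(V) = -76 + V (f(V) = (V - 34) - 42 = (-34 + V) - 42 = -76 + V)
(o + y(4, 4))² - f(137) = (-74 + 5)² - (-76 + 137) = (-69)² - 1*61 = 4761 - 61 = 4700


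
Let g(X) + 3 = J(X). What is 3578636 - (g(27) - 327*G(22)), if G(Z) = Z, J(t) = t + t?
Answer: 3585779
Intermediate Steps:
J(t) = 2*t
g(X) = -3 + 2*X
3578636 - (g(27) - 327*G(22)) = 3578636 - ((-3 + 2*27) - 327*22) = 3578636 - ((-3 + 54) - 7194) = 3578636 - (51 - 7194) = 3578636 - 1*(-7143) = 3578636 + 7143 = 3585779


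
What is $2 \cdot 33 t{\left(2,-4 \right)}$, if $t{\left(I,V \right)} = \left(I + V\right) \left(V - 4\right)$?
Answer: $1056$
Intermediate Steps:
$t{\left(I,V \right)} = \left(-4 + V\right) \left(I + V\right)$ ($t{\left(I,V \right)} = \left(I + V\right) \left(-4 + V\right) = \left(-4 + V\right) \left(I + V\right)$)
$2 \cdot 33 t{\left(2,-4 \right)} = 2 \cdot 33 \left(\left(-4\right)^{2} - 8 - -16 + 2 \left(-4\right)\right) = 66 \left(16 - 8 + 16 - 8\right) = 66 \cdot 16 = 1056$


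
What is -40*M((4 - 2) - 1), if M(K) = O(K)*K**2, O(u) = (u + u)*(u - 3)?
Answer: 160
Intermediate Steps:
O(u) = 2*u*(-3 + u) (O(u) = (2*u)*(-3 + u) = 2*u*(-3 + u))
M(K) = 2*K**3*(-3 + K) (M(K) = (2*K*(-3 + K))*K**2 = 2*K**3*(-3 + K))
-40*M((4 - 2) - 1) = -80*((4 - 2) - 1)**3*(-3 + ((4 - 2) - 1)) = -80*(2 - 1)**3*(-3 + (2 - 1)) = -80*1**3*(-3 + 1) = -80*(-2) = -40*(-4) = 160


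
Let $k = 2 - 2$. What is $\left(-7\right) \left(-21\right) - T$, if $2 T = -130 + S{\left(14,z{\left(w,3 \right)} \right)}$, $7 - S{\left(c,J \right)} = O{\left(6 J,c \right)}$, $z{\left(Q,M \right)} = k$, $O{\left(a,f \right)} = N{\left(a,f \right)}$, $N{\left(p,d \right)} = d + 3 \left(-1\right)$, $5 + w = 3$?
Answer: $214$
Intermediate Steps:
$w = -2$ ($w = -5 + 3 = -2$)
$N{\left(p,d \right)} = -3 + d$ ($N{\left(p,d \right)} = d - 3 = -3 + d$)
$k = 0$ ($k = 2 - 2 = 0$)
$O{\left(a,f \right)} = -3 + f$
$z{\left(Q,M \right)} = 0$
$S{\left(c,J \right)} = 10 - c$ ($S{\left(c,J \right)} = 7 - \left(-3 + c\right) = 10 - c$)
$T = -67$ ($T = \frac{-130 + \left(10 - 14\right)}{2} = \frac{-130 - 4}{2} = \frac{1}{2} \left(-134\right) = -67$)
$\left(-7\right) \left(-21\right) - T = \left(-7\right) \left(-21\right) - -67 = 147 + 67 = 214$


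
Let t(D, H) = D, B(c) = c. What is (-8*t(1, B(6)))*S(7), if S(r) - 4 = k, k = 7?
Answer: -88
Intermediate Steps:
S(r) = 11 (S(r) = 4 + 7 = 11)
(-8*t(1, B(6)))*S(7) = -8*1*11 = -8*11 = -88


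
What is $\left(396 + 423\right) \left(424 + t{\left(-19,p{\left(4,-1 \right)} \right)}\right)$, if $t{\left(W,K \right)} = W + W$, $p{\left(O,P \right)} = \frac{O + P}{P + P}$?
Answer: $316134$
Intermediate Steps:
$p{\left(O,P \right)} = \frac{O + P}{2 P}$
$t{\left(W,K \right)} = 2 W$
$\left(396 + 423\right) \left(424 + t{\left(-19,p{\left(4,-1 \right)} \right)}\right) = \left(396 + 423\right) \left(424 + 2 \left(-19\right)\right) = 819 \left(424 - 38\right) = 819 \cdot 386 = 316134$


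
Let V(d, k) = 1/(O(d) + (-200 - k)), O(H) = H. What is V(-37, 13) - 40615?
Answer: -10153751/250 ≈ -40615.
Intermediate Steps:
V(d, k) = 1/(-200 + d - k) (V(d, k) = 1/(d + (-200 - k)) = 1/(-200 + d - k))
V(-37, 13) - 40615 = 1/(-200 - 37 - 1*13) - 40615 = 1/(-200 - 37 - 13) - 40615 = 1/(-250) - 40615 = -1/250 - 40615 = -10153751/250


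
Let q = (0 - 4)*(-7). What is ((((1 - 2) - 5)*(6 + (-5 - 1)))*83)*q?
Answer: 0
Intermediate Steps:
q = 28 (q = -4*(-7) = 28)
((((1 - 2) - 5)*(6 + (-5 - 1)))*83)*q = ((((1 - 2) - 5)*(6 + (-5 - 1)))*83)*28 = (((-1 - 5)*(6 - 6))*83)*28 = (-6*0*83)*28 = (0*83)*28 = 0*28 = 0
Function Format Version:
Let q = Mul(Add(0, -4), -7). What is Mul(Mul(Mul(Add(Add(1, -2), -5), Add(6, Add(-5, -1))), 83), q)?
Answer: 0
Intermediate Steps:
q = 28 (q = Mul(-4, -7) = 28)
Mul(Mul(Mul(Add(Add(1, -2), -5), Add(6, Add(-5, -1))), 83), q) = Mul(Mul(Mul(Add(Add(1, -2), -5), Add(6, Add(-5, -1))), 83), 28) = Mul(Mul(Mul(Add(-1, -5), Add(6, -6)), 83), 28) = Mul(Mul(Mul(-6, 0), 83), 28) = Mul(Mul(0, 83), 28) = Mul(0, 28) = 0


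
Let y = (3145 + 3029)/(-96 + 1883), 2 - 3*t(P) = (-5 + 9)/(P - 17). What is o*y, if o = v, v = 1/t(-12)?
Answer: 268569/55397 ≈ 4.8481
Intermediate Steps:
t(P) = 2/3 - 4/(3*(-17 + P)) (t(P) = 2/3 - (-5 + 9)/(3*(P - 17)) = 2/3 - 4/(3*(-17 + P)))
v = 87/62 (v = 1/(2*(-19 - 12)/(3*(-17 - 12))) = 1/((2/3)*(-31)/(-29)) = 1/((2/3)*(-1/29)*(-31)) = 1/(62/87) = 87/62 ≈ 1.4032)
o = 87/62 ≈ 1.4032
y = 6174/1787 ≈ 3.4550
o*y = (87/62)*(6174/1787) = 268569/55397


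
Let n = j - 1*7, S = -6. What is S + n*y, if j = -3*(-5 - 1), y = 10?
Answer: 104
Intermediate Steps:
j = 18 (j = -3*(-6) = 18)
n = 11 (n = 18 - 1*7 = 18 - 7 = 11)
S + n*y = -6 + 11*10 = -6 + 110 = 104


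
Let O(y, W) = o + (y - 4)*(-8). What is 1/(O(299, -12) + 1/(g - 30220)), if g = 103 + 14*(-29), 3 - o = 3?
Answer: -30523/72034281 ≈ -0.00042373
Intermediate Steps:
o = 0 (o = 3 - 1*3 = 3 - 3 = 0)
g = -303 (g = 103 - 406 = -303)
O(y, W) = 32 - 8*y (O(y, W) = 0 + (y - 4)*(-8) = 0 + (-4 + y)*(-8) = 0 + (32 - 8*y) = 32 - 8*y)
1/(O(299, -12) + 1/(g - 30220)) = 1/((32 - 8*299) + 1/(-303 - 30220)) = 1/((32 - 2392) + 1/(-30523)) = 1/(-2360 - 1/30523) = 1/(-72034281/30523) = -30523/72034281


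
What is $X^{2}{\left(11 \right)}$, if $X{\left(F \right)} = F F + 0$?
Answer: $14641$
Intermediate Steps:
$X{\left(F \right)} = F^{2}$ ($X{\left(F \right)} = F^{2} + 0 = F^{2}$)
$X^{2}{\left(11 \right)} = \left(11^{2}\right)^{2} = 121^{2} = 14641$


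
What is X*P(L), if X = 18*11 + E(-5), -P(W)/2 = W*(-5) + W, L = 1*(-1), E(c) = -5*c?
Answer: -1784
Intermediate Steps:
L = -1
P(W) = 8*W (P(W) = -2*(W*(-5) + W) = -2*(-5*W + W) = -(-8)*W = 8*W)
X = 223 (X = 18*11 - 5*(-5) = 198 + 25 = 223)
X*P(L) = 223*(8*(-1)) = 223*(-8) = -1784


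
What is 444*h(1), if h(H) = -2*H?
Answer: -888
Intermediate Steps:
444*h(1) = 444*(-2*1) = 444*(-2) = -888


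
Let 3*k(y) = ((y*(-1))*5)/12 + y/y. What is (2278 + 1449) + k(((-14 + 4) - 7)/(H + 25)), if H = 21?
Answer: 6172549/1656 ≈ 3727.4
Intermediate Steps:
k(y) = ⅓ - 5*y/36 (k(y) = (((y*(-1))*5)/12 + y/y)/3 = ((-y*5)*(1/12) + 1)/3 = (-5*y*(1/12) + 1)/3 = (-5*y/12 + 1)/3 = (1 - 5*y/12)/3 = ⅓ - 5*y/36)
(2278 + 1449) + k(((-14 + 4) - 7)/(H + 25)) = (2278 + 1449) + (⅓ - 5*((-14 + 4) - 7)/(36*(21 + 25))) = 3727 + (⅓ - 5*(-10 - 7)/(36*46)) = 3727 + (⅓ - (-85)/(36*46)) = 3727 + (⅓ - 5/36*(-17/46)) = 3727 + (⅓ + 85/1656) = 3727 + 637/1656 = 6172549/1656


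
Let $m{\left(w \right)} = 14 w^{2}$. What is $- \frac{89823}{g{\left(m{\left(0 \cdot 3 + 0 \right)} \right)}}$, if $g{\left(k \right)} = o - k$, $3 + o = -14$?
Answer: $\frac{89823}{17} \approx 5283.7$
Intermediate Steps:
$o = -17$ ($o = -3 - 14 = -17$)
$g{\left(k \right)} = -17 - k$
$- \frac{89823}{g{\left(m{\left(0 \cdot 3 + 0 \right)} \right)}} = - \frac{89823}{-17 - 14 \left(0 \cdot 3 + 0\right)^{2}} = - \frac{89823}{-17 - 14 \left(0 + 0\right)^{2}} = - \frac{89823}{-17 - 14 \cdot 0^{2}} = - \frac{89823}{-17 - 14 \cdot 0} = - \frac{89823}{-17 - 0} = - \frac{89823}{-17 + 0} = - \frac{89823}{-17} = \left(-89823\right) \left(- \frac{1}{17}\right) = \frac{89823}{17}$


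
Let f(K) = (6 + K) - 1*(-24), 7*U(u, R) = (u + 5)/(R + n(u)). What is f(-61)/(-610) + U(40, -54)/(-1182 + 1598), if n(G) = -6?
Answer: 179629/3552640 ≈ 0.050562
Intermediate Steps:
U(u, R) = (5 + u)/(7*(-6 + R)) (U(u, R) = ((u + 5)/(R - 6))/7 = ((5 + u)/(-6 + R))/7 = (5 + u)/(7*(-6 + R)))
f(K) = 30 + K (f(K) = (6 + K) + 24 = 30 + K)
f(-61)/(-610) + U(40, -54)/(-1182 + 1598) = (30 - 61)/(-610) + ((5 + 40)/(7*(-6 - 54)))/(-1182 + 1598) = -31*(-1/610) + ((⅐)*45/(-60))/416 = 31/610 + ((⅐)*(-1/60)*45)*(1/416) = 31/610 - 3/28*1/416 = 31/610 - 3/11648 = 179629/3552640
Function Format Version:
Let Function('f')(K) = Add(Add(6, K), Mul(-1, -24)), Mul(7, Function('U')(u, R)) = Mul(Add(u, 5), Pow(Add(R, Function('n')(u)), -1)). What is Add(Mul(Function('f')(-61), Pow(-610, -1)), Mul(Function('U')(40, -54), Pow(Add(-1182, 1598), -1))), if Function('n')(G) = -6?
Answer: Rational(179629, 3552640) ≈ 0.050562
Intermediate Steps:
Function('U')(u, R) = Mul(Rational(1, 7), Pow(Add(-6, R), -1), Add(5, u)) (Function('U')(u, R) = Mul(Rational(1, 7), Mul(Add(u, 5), Pow(Add(R, -6), -1))) = Mul(Rational(1, 7), Mul(Add(5, u), Pow(Add(-6, R), -1))) = Mul(Rational(1, 7), Mul(Pow(Add(-6, R), -1), Add(5, u))) = Mul(Rational(1, 7), Pow(Add(-6, R), -1), Add(5, u)))
Function('f')(K) = Add(30, K) (Function('f')(K) = Add(Add(6, K), 24) = Add(30, K))
Add(Mul(Function('f')(-61), Pow(-610, -1)), Mul(Function('U')(40, -54), Pow(Add(-1182, 1598), -1))) = Add(Mul(Add(30, -61), Pow(-610, -1)), Mul(Mul(Rational(1, 7), Pow(Add(-6, -54), -1), Add(5, 40)), Pow(Add(-1182, 1598), -1))) = Add(Mul(-31, Rational(-1, 610)), Mul(Mul(Rational(1, 7), Pow(-60, -1), 45), Pow(416, -1))) = Add(Rational(31, 610), Mul(Mul(Rational(1, 7), Rational(-1, 60), 45), Rational(1, 416))) = Add(Rational(31, 610), Mul(Rational(-3, 28), Rational(1, 416))) = Add(Rational(31, 610), Rational(-3, 11648)) = Rational(179629, 3552640)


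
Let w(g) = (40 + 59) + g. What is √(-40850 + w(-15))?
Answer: I*√40766 ≈ 201.91*I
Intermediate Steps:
w(g) = 99 + g
√(-40850 + w(-15)) = √(-40850 + (99 - 15)) = √(-40850 + 84) = √(-40766) = I*√40766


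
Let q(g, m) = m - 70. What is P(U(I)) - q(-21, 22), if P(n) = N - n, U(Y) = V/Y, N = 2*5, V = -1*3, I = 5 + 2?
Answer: 409/7 ≈ 58.429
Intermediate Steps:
I = 7
q(g, m) = -70 + m
V = -3
N = 10
U(Y) = -3/Y
P(n) = 10 - n
P(U(I)) - q(-21, 22) = (10 - (-3)/7) - (-70 + 22) = (10 - (-3)/7) - 1*(-48) = (10 - 1*(-3/7)) + 48 = (10 + 3/7) + 48 = 73/7 + 48 = 409/7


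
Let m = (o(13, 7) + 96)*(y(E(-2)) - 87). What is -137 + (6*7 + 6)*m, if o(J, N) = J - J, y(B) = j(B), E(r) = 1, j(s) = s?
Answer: -396425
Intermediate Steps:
y(B) = B
o(J, N) = 0
m = -8256 (m = (0 + 96)*(1 - 87) = 96*(-86) = -8256)
-137 + (6*7 + 6)*m = -137 + (6*7 + 6)*(-8256) = -137 + (42 + 6)*(-8256) = -137 + 48*(-8256) = -137 - 396288 = -396425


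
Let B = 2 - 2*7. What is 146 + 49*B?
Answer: -442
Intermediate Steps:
B = -12 (B = 2 - 14 = -12)
146 + 49*B = 146 + 49*(-12) = 146 - 588 = -442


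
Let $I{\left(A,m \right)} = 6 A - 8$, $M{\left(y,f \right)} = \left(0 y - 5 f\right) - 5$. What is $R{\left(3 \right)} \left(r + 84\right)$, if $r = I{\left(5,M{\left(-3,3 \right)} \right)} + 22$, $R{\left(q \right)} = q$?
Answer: $384$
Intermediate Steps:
$M{\left(y,f \right)} = -5 - 5 f$ ($M{\left(y,f \right)} = \left(0 - 5 f\right) - 5 = - 5 f - 5 = -5 - 5 f$)
$I{\left(A,m \right)} = -8 + 6 A$
$r = 44$ ($r = \left(-8 + 6 \cdot 5\right) + 22 = \left(-8 + 30\right) + 22 = 22 + 22 = 44$)
$R{\left(3 \right)} \left(r + 84\right) = 3 \left(44 + 84\right) = 3 \cdot 128 = 384$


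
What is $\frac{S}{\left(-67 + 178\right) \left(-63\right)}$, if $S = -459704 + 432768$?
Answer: $\frac{104}{27} \approx 3.8519$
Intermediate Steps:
$S = -26936$
$\frac{S}{\left(-67 + 178\right) \left(-63\right)} = - \frac{26936}{\left(-67 + 178\right) \left(-63\right)} = - \frac{26936}{111 \left(-63\right)} = - \frac{26936}{-6993} = \left(-26936\right) \left(- \frac{1}{6993}\right) = \frac{104}{27}$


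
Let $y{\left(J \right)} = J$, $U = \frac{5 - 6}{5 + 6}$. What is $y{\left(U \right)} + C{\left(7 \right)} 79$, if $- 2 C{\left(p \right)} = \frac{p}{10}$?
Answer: $- \frac{6103}{220} \approx -27.741$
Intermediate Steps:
$C{\left(p \right)} = - \frac{p}{20}$ ($C{\left(p \right)} = - \frac{p \frac{1}{10}}{2} = - \frac{\frac{1}{10} p}{2} = - \frac{p}{20}$)
$U = - \frac{1}{11} \approx -0.090909$
$y{\left(U \right)} + C{\left(7 \right)} 79 = - \frac{1}{11} + \left(- \frac{1}{20}\right) 7 \cdot 79 = - \frac{1}{11} - \frac{553}{20} = - \frac{6103}{220}$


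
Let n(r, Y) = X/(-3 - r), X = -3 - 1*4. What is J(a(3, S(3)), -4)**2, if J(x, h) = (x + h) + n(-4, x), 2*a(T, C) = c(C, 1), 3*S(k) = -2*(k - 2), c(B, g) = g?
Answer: 441/4 ≈ 110.25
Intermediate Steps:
X = -7 (X = -3 - 4 = -7)
S(k) = 4/3 - 2*k/3 (S(k) = (-2*(k - 2))/3 = (-2*(-2 + k))/3 = (4 - 2*k)/3 = 4/3 - 2*k/3)
a(T, C) = 1/2 (a(T, C) = (1/2)*1 = 1/2)
n(r, Y) = -7/(-3 - r)
J(x, h) = -7 + h + x (J(x, h) = (x + h) + 7/(3 - 4) = (h + x) + 7/(-1) = (h + x) + 7*(-1) = (h + x) - 7 = -7 + h + x)
J(a(3, S(3)), -4)**2 = (-7 - 4 + 1/2)**2 = (-21/2)**2 = 441/4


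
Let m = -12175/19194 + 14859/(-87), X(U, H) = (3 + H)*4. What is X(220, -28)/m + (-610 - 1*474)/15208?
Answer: 185770125853/362790478514 ≈ 0.51206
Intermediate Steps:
X(U, H) = 12 + 4*H
m = -95420957/556626 (m = -12175*1/19194 + 14859*(-1/87) = -12175/19194 - 4953/29 = -95420957/556626 ≈ -171.43)
X(220, -28)/m + (-610 - 1*474)/15208 = (12 + 4*(-28))/(-95420957/556626) + (-610 - 1*474)/15208 = (12 - 112)*(-556626/95420957) + (-610 - 474)*(1/15208) = -100*(-556626/95420957) - 1084*1/15208 = 55662600/95420957 - 271/3802 = 185770125853/362790478514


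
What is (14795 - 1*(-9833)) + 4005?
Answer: 28633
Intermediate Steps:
(14795 - 1*(-9833)) + 4005 = (14795 + 9833) + 4005 = 24628 + 4005 = 28633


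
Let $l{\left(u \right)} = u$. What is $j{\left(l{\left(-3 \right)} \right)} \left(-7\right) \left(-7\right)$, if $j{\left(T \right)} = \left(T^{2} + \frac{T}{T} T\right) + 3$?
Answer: $441$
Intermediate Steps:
$j{\left(T \right)} = 3 + T + T^{2}$ ($j{\left(T \right)} = \left(T^{2} + 1 T\right) + 3 = \left(T^{2} + T\right) + 3 = \left(T + T^{2}\right) + 3 = 3 + T + T^{2}$)
$j{\left(l{\left(-3 \right)} \right)} \left(-7\right) \left(-7\right) = \left(3 - 3 + \left(-3\right)^{2}\right) \left(-7\right) \left(-7\right) = \left(3 - 3 + 9\right) \left(-7\right) \left(-7\right) = 9 \left(-7\right) \left(-7\right) = \left(-63\right) \left(-7\right) = 441$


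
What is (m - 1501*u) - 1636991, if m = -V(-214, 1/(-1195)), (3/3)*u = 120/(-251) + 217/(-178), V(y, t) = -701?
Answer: -72992348293/44678 ≈ -1.6337e+6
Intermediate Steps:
u = -75827/44678 (u = 120/(-251) + 217/(-178) = 120*(-1/251) + 217*(-1/178) = -120/251 - 217/178 = -75827/44678 ≈ -1.6972)
m = 701 (m = -1*(-701) = 701)
(m - 1501*u) - 1636991 = (701 - 1501*(-75827/44678)) - 1636991 = (701 + 113816327/44678) - 1636991 = 145135605/44678 - 1636991 = -72992348293/44678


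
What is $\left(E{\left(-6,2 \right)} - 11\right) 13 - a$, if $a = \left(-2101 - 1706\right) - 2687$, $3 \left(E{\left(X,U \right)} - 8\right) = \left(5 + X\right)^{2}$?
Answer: $\frac{19378}{3} \approx 6459.3$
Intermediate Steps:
$E{\left(X,U \right)} = 8 + \frac{\left(5 + X\right)^{2}}{3}$
$a = -6494$ ($a = -3807 - 2687 = -6494$)
$\left(E{\left(-6,2 \right)} - 11\right) 13 - a = \left(\left(8 + \frac{\left(5 - 6\right)^{2}}{3}\right) - 11\right) 13 - -6494 = \left(\left(8 + \frac{\left(-1\right)^{2}}{3}\right) - 11\right) 13 + 6494 = \left(\left(8 + \frac{1}{3} \cdot 1\right) - 11\right) 13 + 6494 = \left(\left(8 + \frac{1}{3}\right) - 11\right) 13 + 6494 = \left(\frac{25}{3} - 11\right) 13 + 6494 = \left(- \frac{8}{3}\right) 13 + 6494 = - \frac{104}{3} + 6494 = \frac{19378}{3}$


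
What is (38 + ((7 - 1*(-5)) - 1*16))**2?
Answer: 1156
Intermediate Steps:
(38 + ((7 - 1*(-5)) - 1*16))**2 = (38 + ((7 + 5) - 16))**2 = (38 + (12 - 16))**2 = (38 - 4)**2 = 34**2 = 1156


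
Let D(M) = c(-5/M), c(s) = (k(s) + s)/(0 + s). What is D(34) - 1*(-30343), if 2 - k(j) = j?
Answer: 151647/5 ≈ 30329.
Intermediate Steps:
k(j) = 2 - j
c(s) = 2/s (c(s) = ((2 - s) + s)/(0 + s) = 2/s)
D(M) = -2*M/5 (D(M) = 2/((-5/M)) = 2*(-M/5) = -2*M/5)
D(34) - 1*(-30343) = -⅖*34 - 1*(-30343) = -68/5 + 30343 = 151647/5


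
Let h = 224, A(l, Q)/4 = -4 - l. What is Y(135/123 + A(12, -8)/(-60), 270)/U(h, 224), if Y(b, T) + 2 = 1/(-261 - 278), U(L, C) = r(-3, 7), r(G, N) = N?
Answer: -1079/3773 ≈ -0.28598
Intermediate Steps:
A(l, Q) = -16 - 4*l (A(l, Q) = 4*(-4 - l) = -16 - 4*l)
U(L, C) = 7
Y(b, T) = -1079/539 (Y(b, T) = -2 + 1/(-261 - 278) = -2 + 1/(-539) = -2 - 1/539 = -1079/539)
Y(135/123 + A(12, -8)/(-60), 270)/U(h, 224) = -1079/539/7 = -1079/539*1/7 = -1079/3773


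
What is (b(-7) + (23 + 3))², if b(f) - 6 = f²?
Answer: 6561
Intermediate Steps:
b(f) = 6 + f²
(b(-7) + (23 + 3))² = ((6 + (-7)²) + (23 + 3))² = ((6 + 49) + 26)² = (55 + 26)² = 81² = 6561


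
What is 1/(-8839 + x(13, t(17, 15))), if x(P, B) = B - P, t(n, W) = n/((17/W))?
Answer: -1/8837 ≈ -0.00011316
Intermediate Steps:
t(n, W) = W*n/17 (t(n, W) = n*(W/17) = W*n/17)
1/(-8839 + x(13, t(17, 15))) = 1/(-8839 + ((1/17)*15*17 - 1*13)) = 1/(-8839 + (15 - 13)) = 1/(-8839 + 2) = 1/(-8837) = -1/8837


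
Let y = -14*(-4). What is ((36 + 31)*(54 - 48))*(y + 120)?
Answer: 70752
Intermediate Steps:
y = 56
((36 + 31)*(54 - 48))*(y + 120) = ((36 + 31)*(54 - 48))*(56 + 120) = (67*6)*176 = 402*176 = 70752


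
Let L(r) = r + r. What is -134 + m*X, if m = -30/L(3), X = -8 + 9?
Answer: -139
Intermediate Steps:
L(r) = 2*r
X = 1
m = -5 (m = -30/(2*3) = -30/6 = -30*1/6 = -5)
-134 + m*X = -134 - 5*1 = -134 - 5 = -139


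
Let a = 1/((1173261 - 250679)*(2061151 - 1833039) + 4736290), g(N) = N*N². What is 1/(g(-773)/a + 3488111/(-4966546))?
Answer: -4966546/482787288828961355736197379 ≈ -1.0287e-20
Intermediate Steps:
g(N) = N³
a = 1/210456761474 (a = 1/(922582*228112 + 4736290) = 1/(210452025184 + 4736290) = 1/210456761474 ≈ 4.7516e-12)
1/(g(-773)/a + 3488111/(-4966546)) = 1/((-773)³/(1/210456761474) + 3488111/(-4966546)) = 1/(-461889917*210456761474 + 3488111*(-1/4966546)) = 1/(-97207856089314657658 - 3488111/4966546) = 1/(-482787288828961355736197379/4966546) = -4966546/482787288828961355736197379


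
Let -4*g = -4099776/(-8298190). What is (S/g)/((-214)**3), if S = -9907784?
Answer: -5138542131935/627800236296 ≈ -8.1850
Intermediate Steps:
g = -512472/4149095 (g = -(-1024944)/(-8298190) = -(-1024944)*(-1)/8298190 = -1/4*2049888/4149095 = -512472/4149095 ≈ -0.12351)
(S/g)/((-214)**3) = (-9907784/(-512472/4149095))/((-214)**3) = -9907784*(-4149095/512472)/(-9800344) = (5138542131935/64059)*(-1/9800344) = -5138542131935/627800236296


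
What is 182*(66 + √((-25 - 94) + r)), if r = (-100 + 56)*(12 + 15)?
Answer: 12012 + 182*I*√1307 ≈ 12012.0 + 6579.8*I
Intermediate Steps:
r = -1188 (r = -44*27 = -1188)
182*(66 + √((-25 - 94) + r)) = 182*(66 + √((-25 - 94) - 1188)) = 182*(66 + √(-119 - 1188)) = 182*(66 + √(-1307)) = 182*(66 + I*√1307) = 12012 + 182*I*√1307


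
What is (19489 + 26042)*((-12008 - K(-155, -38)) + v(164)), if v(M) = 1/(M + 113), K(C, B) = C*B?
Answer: -225731087595/277 ≈ -8.1491e+8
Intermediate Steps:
K(C, B) = B*C
v(M) = 1/(113 + M)
(19489 + 26042)*((-12008 - K(-155, -38)) + v(164)) = (19489 + 26042)*((-12008 - (-38)*(-155)) + 1/(113 + 164)) = 45531*((-12008 - 1*5890) + 1/277) = 45531*((-12008 - 5890) + 1/277) = 45531*(-17898 + 1/277) = 45531*(-4957745/277) = -225731087595/277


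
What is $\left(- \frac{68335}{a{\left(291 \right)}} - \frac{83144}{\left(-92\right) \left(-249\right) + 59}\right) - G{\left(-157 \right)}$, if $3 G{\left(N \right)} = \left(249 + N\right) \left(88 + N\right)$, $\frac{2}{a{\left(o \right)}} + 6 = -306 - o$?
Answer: $\frac{946475346891}{45934} \approx 2.0605 \cdot 10^{7}$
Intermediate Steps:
$a{\left(o \right)} = \frac{2}{-312 - o}$ ($a{\left(o \right)} = \frac{2}{-6 - \left(306 + o\right)} = \frac{2}{-312 - o}$)
$G{\left(N \right)} = \frac{\left(88 + N\right) \left(249 + N\right)}{3}$ ($G{\left(N \right)} = \frac{\left(249 + N\right) \left(88 + N\right)}{3} = \frac{\left(88 + N\right) \left(249 + N\right)}{3}$)
$\left(- \frac{68335}{a{\left(291 \right)}} - \frac{83144}{\left(-92\right) \left(-249\right) + 59}\right) - G{\left(-157 \right)} = \left(- \frac{68335}{\left(-2\right) \frac{1}{312 + 291}} - \frac{83144}{\left(-92\right) \left(-249\right) + 59}\right) - \left(7304 + \frac{\left(-157\right)^{2}}{3} + \frac{337}{3} \left(-157\right)\right) = \left(- \frac{68335}{\left(-2\right) \frac{1}{603}} - \frac{83144}{22908 + 59}\right) - \left(7304 + \frac{1}{3} \cdot 24649 - \frac{52909}{3}\right) = \left(- \frac{68335}{\left(-2\right) \frac{1}{603}} - \frac{83144}{22967}\right) - \left(7304 + \frac{24649}{3} - \frac{52909}{3}\right) = \left(- \frac{68335}{- \frac{2}{603}} - \frac{83144}{22967}\right) - -2116 = \left(\left(-68335\right) \left(- \frac{603}{2}\right) - \frac{83144}{22967}\right) + 2116 = \left(\frac{41206005}{2} - \frac{83144}{22967}\right) + 2116 = \frac{946378150547}{45934} + 2116 = \frac{946475346891}{45934}$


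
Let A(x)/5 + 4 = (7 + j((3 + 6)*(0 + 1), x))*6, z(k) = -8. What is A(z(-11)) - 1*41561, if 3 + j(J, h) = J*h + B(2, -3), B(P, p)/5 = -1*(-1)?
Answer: -43471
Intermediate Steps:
B(P, p) = 5 (B(P, p) = 5*(-1*(-1)) = 5*1 = 5)
j(J, h) = 2 + J*h (j(J, h) = -3 + (J*h + 5) = -3 + (5 + J*h) = 2 + J*h)
A(x) = 250 + 270*x (A(x) = -20 + 5*((7 + (2 + ((3 + 6)*(0 + 1))*x))*6) = -20 + 5*((7 + (2 + (9*1)*x))*6) = -20 + 5*((7 + (2 + 9*x))*6) = -20 + 5*((9 + 9*x)*6) = -20 + 5*(54 + 54*x) = -20 + (270 + 270*x) = 250 + 270*x)
A(z(-11)) - 1*41561 = (250 + 270*(-8)) - 1*41561 = (250 - 2160) - 41561 = -1910 - 41561 = -43471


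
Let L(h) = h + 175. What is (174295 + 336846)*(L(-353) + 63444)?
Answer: 32337846506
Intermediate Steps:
L(h) = 175 + h
(174295 + 336846)*(L(-353) + 63444) = (174295 + 336846)*((175 - 353) + 63444) = 511141*(-178 + 63444) = 511141*63266 = 32337846506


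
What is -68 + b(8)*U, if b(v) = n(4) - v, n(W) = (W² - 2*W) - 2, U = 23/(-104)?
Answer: -3513/52 ≈ -67.558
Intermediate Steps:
U = -23/104 (U = 23*(-1/104) = -23/104 ≈ -0.22115)
n(W) = -2 + W² - 2*W
b(v) = 6 - v (b(v) = (-2 + 4² - 2*4) - v = (-2 + 16 - 8) - v = 6 - v)
-68 + b(8)*U = -68 + (6 - 1*8)*(-23/104) = -68 + (6 - 8)*(-23/104) = -68 - 2*(-23/104) = -68 + 23/52 = -3513/52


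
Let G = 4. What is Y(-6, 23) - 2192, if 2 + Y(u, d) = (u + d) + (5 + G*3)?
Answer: -2160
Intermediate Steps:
Y(u, d) = 15 + d + u (Y(u, d) = -2 + ((u + d) + (5 + 4*3)) = -2 + ((d + u) + (5 + 12)) = -2 + ((d + u) + 17) = -2 + (17 + d + u) = 15 + d + u)
Y(-6, 23) - 2192 = (15 + 23 - 6) - 2192 = 32 - 2192 = -2160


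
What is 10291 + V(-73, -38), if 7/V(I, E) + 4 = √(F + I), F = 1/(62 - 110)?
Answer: 43972099/4273 - 28*I*√10515/4273 ≈ 10291.0 - 0.67194*I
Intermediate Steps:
F = -1/48 (F = 1/(-48) = -1/48 ≈ -0.020833)
V(I, E) = 7/(-4 + √(-1/48 + I))
10291 + V(-73, -38) = 10291 + 84/(-48 + √3*√(-1 + 48*(-73))) = 10291 + 84/(-48 + √3*√(-1 - 3504)) = 10291 + 84/(-48 + √3*√(-3505)) = 10291 + 84/(-48 + √3*(I*√3505)) = 10291 + 84/(-48 + I*√10515)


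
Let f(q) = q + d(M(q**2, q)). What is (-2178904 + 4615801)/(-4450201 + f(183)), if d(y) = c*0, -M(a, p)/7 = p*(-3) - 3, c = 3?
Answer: -2436897/4450018 ≈ -0.54762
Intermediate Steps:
M(a, p) = 21 + 21*p (M(a, p) = -7*(p*(-3) - 3) = -7*(-3*p - 3) = -7*(-3 - 3*p) = 21 + 21*p)
d(y) = 0 (d(y) = 3*0 = 0)
f(q) = q (f(q) = q + 0 = q)
(-2178904 + 4615801)/(-4450201 + f(183)) = (-2178904 + 4615801)/(-4450201 + 183) = 2436897/(-4450018) = 2436897*(-1/4450018) = -2436897/4450018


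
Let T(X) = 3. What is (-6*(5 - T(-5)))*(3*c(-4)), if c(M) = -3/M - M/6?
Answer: -51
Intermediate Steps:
c(M) = -3/M - M/6 (c(M) = -3/M - M*(1/6) = -3/M - M/6)
(-6*(5 - T(-5)))*(3*c(-4)) = (-6*(5 - 1*3))*(3*(-3/(-4) - 1/6*(-4))) = (-6*(5 - 3))*(3*(-3*(-1/4) + 2/3)) = (-6*2)*(3*(3/4 + 2/3)) = -36*17/12 = -12*17/4 = -51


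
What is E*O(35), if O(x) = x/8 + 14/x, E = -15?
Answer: -573/8 ≈ -71.625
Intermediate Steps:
O(x) = 14/x + x/8 (O(x) = x*(⅛) + 14/x = x/8 + 14/x = 14/x + x/8)
E*O(35) = -15*(14/35 + (⅛)*35) = -15*(14*(1/35) + 35/8) = -15*(⅖ + 35/8) = -15*191/40 = -573/8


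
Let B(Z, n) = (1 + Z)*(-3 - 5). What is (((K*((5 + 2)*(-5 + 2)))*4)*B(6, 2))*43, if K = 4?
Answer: 809088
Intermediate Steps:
B(Z, n) = -8 - 8*Z (B(Z, n) = (1 + Z)*(-8) = -8 - 8*Z)
(((K*((5 + 2)*(-5 + 2)))*4)*B(6, 2))*43 = (((4*((5 + 2)*(-5 + 2)))*4)*(-8 - 8*6))*43 = (((4*(7*(-3)))*4)*(-8 - 48))*43 = (((4*(-21))*4)*(-56))*43 = (-84*4*(-56))*43 = -336*(-56)*43 = 18816*43 = 809088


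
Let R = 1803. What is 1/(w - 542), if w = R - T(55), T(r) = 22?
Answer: 1/1239 ≈ 0.00080710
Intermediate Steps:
w = 1781 (w = 1803 - 1*22 = 1803 - 22 = 1781)
1/(w - 542) = 1/(1781 - 542) = 1/1239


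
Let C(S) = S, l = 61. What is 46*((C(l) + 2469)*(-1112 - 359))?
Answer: -171194980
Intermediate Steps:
46*((C(l) + 2469)*(-1112 - 359)) = 46*((61 + 2469)*(-1112 - 359)) = 46*(2530*(-1471)) = 46*(-3721630) = -171194980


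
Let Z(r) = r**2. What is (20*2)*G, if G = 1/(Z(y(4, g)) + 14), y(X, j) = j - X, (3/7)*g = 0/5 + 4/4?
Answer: 360/151 ≈ 2.3841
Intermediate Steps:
g = 7/3 (g = 7*(0/5 + 4/4)/3 = 7*(0*(1/5) + 4*(1/4))/3 = 7*(0 + 1)/3 = (7/3)*1 = 7/3 ≈ 2.3333)
G = 9/151 (G = 1/((7/3 - 1*4)**2 + 14) = 1/((7/3 - 4)**2 + 14) = 1/((-5/3)**2 + 14) = 1/(25/9 + 14) = 1/(151/9) = 9/151 ≈ 0.059603)
(20*2)*G = (20*2)*(9/151) = 40*(9/151) = 360/151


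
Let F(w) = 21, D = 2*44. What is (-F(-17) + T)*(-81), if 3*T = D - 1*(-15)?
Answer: -1080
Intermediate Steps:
D = 88
T = 103/3 (T = (88 - 1*(-15))/3 = (88 + 15)/3 = (1/3)*103 = 103/3 ≈ 34.333)
(-F(-17) + T)*(-81) = (-1*21 + 103/3)*(-81) = (-21 + 103/3)*(-81) = (40/3)*(-81) = -1080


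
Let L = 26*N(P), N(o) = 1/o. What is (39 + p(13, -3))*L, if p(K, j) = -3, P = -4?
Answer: -234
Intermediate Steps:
N(o) = 1/o
L = -13/2 (L = 26/(-4) = 26*(-¼) = -13/2 ≈ -6.5000)
(39 + p(13, -3))*L = (39 - 3)*(-13/2) = 36*(-13/2) = -234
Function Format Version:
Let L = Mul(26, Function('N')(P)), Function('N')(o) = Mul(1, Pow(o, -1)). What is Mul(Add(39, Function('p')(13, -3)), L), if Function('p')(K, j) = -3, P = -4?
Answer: -234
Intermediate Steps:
Function('N')(o) = Pow(o, -1)
L = Rational(-13, 2) (L = Mul(26, Pow(-4, -1)) = Mul(26, Rational(-1, 4)) = Rational(-13, 2) ≈ -6.5000)
Mul(Add(39, Function('p')(13, -3)), L) = Mul(Add(39, -3), Rational(-13, 2)) = Mul(36, Rational(-13, 2)) = -234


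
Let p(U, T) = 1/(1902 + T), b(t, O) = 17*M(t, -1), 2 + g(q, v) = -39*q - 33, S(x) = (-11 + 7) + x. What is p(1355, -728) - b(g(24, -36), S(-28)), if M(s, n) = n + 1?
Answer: 1/1174 ≈ 0.00085179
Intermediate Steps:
M(s, n) = 1 + n
S(x) = -4 + x
g(q, v) = -35 - 39*q (g(q, v) = -2 + (-39*q - 33) = -2 + (-33 - 39*q) = -35 - 39*q)
b(t, O) = 0 (b(t, O) = 17*(1 - 1) = 17*0 = 0)
p(1355, -728) - b(g(24, -36), S(-28)) = 1/(1902 - 728) - 1*0 = 1/1174 + 0 = 1/1174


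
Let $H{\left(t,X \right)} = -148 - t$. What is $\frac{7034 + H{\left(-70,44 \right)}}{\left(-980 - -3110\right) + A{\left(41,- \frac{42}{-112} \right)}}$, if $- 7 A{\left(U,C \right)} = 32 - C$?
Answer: $\frac{389536}{119027} \approx 3.2727$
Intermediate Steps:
$A{\left(U,C \right)} = - \frac{32}{7} + \frac{C}{7}$ ($A{\left(U,C \right)} = - \frac{32 - C}{7} = - \frac{32}{7} + \frac{C}{7}$)
$\frac{7034 + H{\left(-70,44 \right)}}{\left(-980 - -3110\right) + A{\left(41,- \frac{42}{-112} \right)}} = \frac{7034 - 78}{\left(-980 - -3110\right) - \left(\frac{32}{7} - \frac{\left(-42\right) \frac{1}{-112}}{7}\right)} = \frac{7034 + \left(-148 + 70\right)}{\left(-980 + 3110\right) - \left(\frac{32}{7} - \frac{\left(-42\right) \left(- \frac{1}{112}\right)}{7}\right)} = \frac{7034 - 78}{2130 + \left(- \frac{32}{7} + \frac{1}{7} \cdot \frac{3}{8}\right)} = \frac{6956}{2130 + \left(- \frac{32}{7} + \frac{3}{56}\right)} = \frac{6956}{2130 - \frac{253}{56}} = \frac{6956}{\frac{119027}{56}} = 6956 \cdot \frac{56}{119027} = \frac{389536}{119027}$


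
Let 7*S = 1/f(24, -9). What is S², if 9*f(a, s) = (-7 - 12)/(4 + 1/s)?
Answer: 25/361 ≈ 0.069252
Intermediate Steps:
f(a, s) = -19/(9*(4 + 1/s)) (f(a, s) = ((-7 - 12)/(4 + 1/s))/9 = (-19/(4 + 1/s))/9 = -19/(9*(4 + 1/s)))
S = -5/19 (S = 1/(7*((-19*(-9)/(9 + 36*(-9))))) = 1/(7*((-19*(-9)/(9 - 324)))) = 1/(7*((-19*(-9)/(-315)))) = 1/(7*((-19*(-9)*(-1/315)))) = 1/(7*(-19/35)) = (⅐)*(-35/19) = -5/19 ≈ -0.26316)
S² = (-5/19)² = 25/361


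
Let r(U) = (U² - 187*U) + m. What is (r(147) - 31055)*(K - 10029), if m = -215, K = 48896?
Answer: -1443909050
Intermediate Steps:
r(U) = -215 + U² - 187*U (r(U) = (U² - 187*U) - 215 = -215 + U² - 187*U)
(r(147) - 31055)*(K - 10029) = ((-215 + 147² - 187*147) - 31055)*(48896 - 10029) = ((-215 + 21609 - 27489) - 31055)*38867 = (-6095 - 31055)*38867 = -37150*38867 = -1443909050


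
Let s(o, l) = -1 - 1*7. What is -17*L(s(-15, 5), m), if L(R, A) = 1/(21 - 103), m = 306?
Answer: 17/82 ≈ 0.20732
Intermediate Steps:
s(o, l) = -8 (s(o, l) = -1 - 7 = -8)
L(R, A) = -1/82 (L(R, A) = 1/(-82) = -1/82)
-17*L(s(-15, 5), m) = -17*(-1/82) = 17/82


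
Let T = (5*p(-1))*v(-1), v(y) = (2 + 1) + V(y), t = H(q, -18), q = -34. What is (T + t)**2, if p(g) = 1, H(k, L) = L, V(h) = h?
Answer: 64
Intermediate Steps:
t = -18
v(y) = 3 + y (v(y) = (2 + 1) + y = 3 + y)
T = 10 (T = (5*1)*(3 - 1) = 5*2 = 10)
(T + t)**2 = (10 - 18)**2 = (-8)**2 = 64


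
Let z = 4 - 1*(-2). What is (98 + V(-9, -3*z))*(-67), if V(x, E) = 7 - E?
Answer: -8241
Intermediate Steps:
z = 6 (z = 4 + 2 = 6)
(98 + V(-9, -3*z))*(-67) = (98 + (7 - (-3)*6))*(-67) = (98 + (7 - 1*(-18)))*(-67) = (98 + (7 + 18))*(-67) = (98 + 25)*(-67) = 123*(-67) = -8241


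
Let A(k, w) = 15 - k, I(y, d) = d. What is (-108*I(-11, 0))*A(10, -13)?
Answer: 0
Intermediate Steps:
(-108*I(-11, 0))*A(10, -13) = (-108*0)*(15 - 1*10) = 0*(15 - 10) = 0*5 = 0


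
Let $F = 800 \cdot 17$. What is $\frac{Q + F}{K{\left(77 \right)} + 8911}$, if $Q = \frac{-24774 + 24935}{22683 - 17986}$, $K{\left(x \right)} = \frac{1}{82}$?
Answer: $\frac{748301086}{490301713} \approx 1.5262$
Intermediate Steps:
$K{\left(x \right)} = \frac{1}{82}$
$F = 13600$
$Q = \frac{23}{671}$ ($Q = \frac{161}{4697} = 161 \cdot \frac{1}{4697} = \frac{23}{671} \approx 0.034277$)
$\frac{Q + F}{K{\left(77 \right)} + 8911} = \frac{\frac{23}{671} + 13600}{\frac{1}{82} + 8911} = \frac{9125623}{671 \cdot \frac{730703}{82}} = \frac{9125623}{671} \cdot \frac{82}{730703} = \frac{748301086}{490301713}$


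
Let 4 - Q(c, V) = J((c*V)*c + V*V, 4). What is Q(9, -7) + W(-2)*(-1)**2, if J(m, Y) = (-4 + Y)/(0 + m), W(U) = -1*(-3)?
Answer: 7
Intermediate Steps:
W(U) = 3
J(m, Y) = (-4 + Y)/m
Q(c, V) = 4 (Q(c, V) = 4 - (-4 + 4)/((c*V)*c + V*V) = 4 - 0/((V*c)*c + V**2) = 4 - 0/(V*c**2 + V**2) = 4 - 0/(V**2 + V*c**2) = 4 - 1*0 = 4 + 0 = 4)
Q(9, -7) + W(-2)*(-1)**2 = 4 + 3*(-1)**2 = 4 + 3*1 = 4 + 3 = 7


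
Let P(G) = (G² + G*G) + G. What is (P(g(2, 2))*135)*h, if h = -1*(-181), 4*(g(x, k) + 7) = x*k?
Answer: 1612710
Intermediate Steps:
g(x, k) = -7 + k*x/4 (g(x, k) = -7 + (x*k)/4 = -7 + (k*x)/4 = -7 + k*x/4)
h = 181
P(G) = G + 2*G² (P(G) = (G² + G²) + G = 2*G² + G = G + 2*G²)
(P(g(2, 2))*135)*h = (((-7 + (¼)*2*2)*(1 + 2*(-7 + (¼)*2*2)))*135)*181 = (((-7 + 1)*(1 + 2*(-7 + 1)))*135)*181 = (-6*(1 + 2*(-6))*135)*181 = (-6*(1 - 12)*135)*181 = (-6*(-11)*135)*181 = (66*135)*181 = 8910*181 = 1612710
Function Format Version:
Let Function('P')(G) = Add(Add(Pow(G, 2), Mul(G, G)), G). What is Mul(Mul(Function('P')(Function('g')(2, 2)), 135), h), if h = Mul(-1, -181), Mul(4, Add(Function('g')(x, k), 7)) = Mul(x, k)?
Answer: 1612710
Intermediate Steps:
Function('g')(x, k) = Add(-7, Mul(Rational(1, 4), k, x)) (Function('g')(x, k) = Add(-7, Mul(Rational(1, 4), Mul(x, k))) = Add(-7, Mul(Rational(1, 4), Mul(k, x))) = Add(-7, Mul(Rational(1, 4), k, x)))
h = 181
Function('P')(G) = Add(G, Mul(2, Pow(G, 2))) (Function('P')(G) = Add(Add(Pow(G, 2), Pow(G, 2)), G) = Add(Mul(2, Pow(G, 2)), G) = Add(G, Mul(2, Pow(G, 2))))
Mul(Mul(Function('P')(Function('g')(2, 2)), 135), h) = Mul(Mul(Mul(Add(-7, Mul(Rational(1, 4), 2, 2)), Add(1, Mul(2, Add(-7, Mul(Rational(1, 4), 2, 2))))), 135), 181) = Mul(Mul(Mul(Add(-7, 1), Add(1, Mul(2, Add(-7, 1)))), 135), 181) = Mul(Mul(Mul(-6, Add(1, Mul(2, -6))), 135), 181) = Mul(Mul(Mul(-6, Add(1, -12)), 135), 181) = Mul(Mul(Mul(-6, -11), 135), 181) = Mul(Mul(66, 135), 181) = Mul(8910, 181) = 1612710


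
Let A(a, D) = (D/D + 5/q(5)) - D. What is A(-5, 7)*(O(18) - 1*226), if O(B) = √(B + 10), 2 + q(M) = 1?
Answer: 2486 - 22*√7 ≈ 2427.8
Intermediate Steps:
q(M) = -1 (q(M) = -2 + 1 = -1)
O(B) = √(10 + B)
A(a, D) = -4 - D (A(a, D) = (D/D + 5/(-1)) - D = (1 + 5*(-1)) - D = (1 - 5) - D = -4 - D)
A(-5, 7)*(O(18) - 1*226) = (-4 - 1*7)*(√(10 + 18) - 1*226) = (-4 - 7)*(√28 - 226) = -11*(2*√7 - 226) = -11*(-226 + 2*√7) = 2486 - 22*√7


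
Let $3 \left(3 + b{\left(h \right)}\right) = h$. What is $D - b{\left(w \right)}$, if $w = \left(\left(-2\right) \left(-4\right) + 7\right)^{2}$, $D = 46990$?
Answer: $46918$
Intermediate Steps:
$w = 225$ ($w = \left(8 + 7\right)^{2} = 15^{2} = 225$)
$b{\left(h \right)} = -3 + \frac{h}{3}$
$D - b{\left(w \right)} = 46990 - \left(-3 + \frac{1}{3} \cdot 225\right) = 46990 - \left(-3 + 75\right) = 46990 - 72 = 46918$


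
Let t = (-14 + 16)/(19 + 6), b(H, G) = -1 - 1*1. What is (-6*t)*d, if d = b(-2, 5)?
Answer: 24/25 ≈ 0.96000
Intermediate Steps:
b(H, G) = -2 (b(H, G) = -1 - 1 = -2)
t = 2/25 ≈ 0.080000
d = -2
(-6*t)*d = -6*2/25*(-2) = -12/25*(-2) = 24/25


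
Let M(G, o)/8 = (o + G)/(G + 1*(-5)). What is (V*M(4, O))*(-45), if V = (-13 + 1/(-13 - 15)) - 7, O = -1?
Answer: -151470/7 ≈ -21639.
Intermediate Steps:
V = -561/28 (V = (-13 + 1/(-28)) - 7 = (-13 - 1/28) - 7 = -365/28 - 7 = -561/28 ≈ -20.036)
M(G, o) = 8*(G + o)/(-5 + G) (M(G, o) = 8*((o + G)/(G + 1*(-5))) = 8*((G + o)/(G - 5)) = 8*((G + o)/(-5 + G)) = 8*(G + o)/(-5 + G))
(V*M(4, O))*(-45) = -1122*(4 - 1)/(7*(-5 + 4))*(-45) = -1122*3/(7*(-1))*(-45) = -1122*(-1)*3/7*(-45) = -561/28*(-24)*(-45) = (3366/7)*(-45) = -151470/7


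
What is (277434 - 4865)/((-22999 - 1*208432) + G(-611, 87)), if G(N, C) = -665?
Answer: -272569/232096 ≈ -1.1744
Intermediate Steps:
(277434 - 4865)/((-22999 - 1*208432) + G(-611, 87)) = (277434 - 4865)/((-22999 - 1*208432) - 665) = 272569/((-22999 - 208432) - 665) = 272569/(-231431 - 665) = 272569/(-232096) = 272569*(-1/232096) = -272569/232096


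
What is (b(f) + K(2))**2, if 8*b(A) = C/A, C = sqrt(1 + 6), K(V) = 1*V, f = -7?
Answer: (112 - sqrt(7))**2/3136 ≈ 3.8133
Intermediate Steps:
K(V) = V
C = sqrt(7) ≈ 2.6458
b(A) = sqrt(7)/(8*A) (b(A) = (sqrt(7)/A)/8 = sqrt(7)/(8*A))
(b(f) + K(2))**2 = ((1/8)*sqrt(7)/(-7) + 2)**2 = ((1/8)*sqrt(7)*(-1/7) + 2)**2 = (-sqrt(7)/56 + 2)**2 = (2 - sqrt(7)/56)**2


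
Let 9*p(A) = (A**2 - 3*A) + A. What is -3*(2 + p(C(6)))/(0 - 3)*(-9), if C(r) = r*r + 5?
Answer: -1617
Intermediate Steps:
C(r) = 5 + r**2 (C(r) = r**2 + 5 = 5 + r**2)
p(A) = -2*A/9 + A**2/9 (p(A) = ((A**2 - 3*A) + A)/9 = (A**2 - 2*A)/9 = -2*A/9 + A**2/9)
-3*(2 + p(C(6)))/(0 - 3)*(-9) = -3*(2 + (5 + 6**2)*(-2 + (5 + 6**2))/9)/(0 - 3)*(-9) = -3*(2 + (5 + 36)*(-2 + (5 + 36))/9)/(-3)*(-9) = -3*(2 + (1/9)*41*(-2 + 41))*(-1)/3*(-9) = -3*(2 + (1/9)*41*39)*(-1)/3*(-9) = -3*(2 + 533/3)*(-1)/3*(-9) = -539*(-1)/3*(-9) = -3*(-539/9)*(-9) = (539/3)*(-9) = -1617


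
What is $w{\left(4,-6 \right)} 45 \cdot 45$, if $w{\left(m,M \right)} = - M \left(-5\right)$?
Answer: $-60750$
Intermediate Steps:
$w{\left(m,M \right)} = 5 M$
$w{\left(4,-6 \right)} 45 \cdot 45 = 5 \left(-6\right) 45 \cdot 45 = \left(-30\right) 45 \cdot 45 = \left(-1350\right) 45 = -60750$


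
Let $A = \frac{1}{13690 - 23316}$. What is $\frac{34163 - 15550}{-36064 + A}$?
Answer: $- \frac{179168738}{347152065} \approx -0.51611$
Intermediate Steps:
$A = - \frac{1}{9626}$ ($A = \frac{1}{-9626} = - \frac{1}{9626} \approx -0.00010389$)
$\frac{34163 - 15550}{-36064 + A} = \frac{34163 - 15550}{-36064 - \frac{1}{9626}} = \frac{18613}{- \frac{347152065}{9626}} = 18613 \left(- \frac{9626}{347152065}\right) = - \frac{179168738}{347152065}$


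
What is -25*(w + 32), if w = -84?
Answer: 1300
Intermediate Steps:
-25*(w + 32) = -25*(-84 + 32) = -25*(-52) = 1300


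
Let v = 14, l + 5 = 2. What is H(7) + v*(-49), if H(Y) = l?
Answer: -689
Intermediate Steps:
l = -3 (l = -5 + 2 = -3)
H(Y) = -3
H(7) + v*(-49) = -3 + 14*(-49) = -3 - 686 = -689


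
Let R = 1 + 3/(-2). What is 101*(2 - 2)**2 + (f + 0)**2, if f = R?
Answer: 1/4 ≈ 0.25000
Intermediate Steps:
R = -1/2 (R = 1 + 3*(-1/2) = 1 - 3/2 = -1/2 ≈ -0.50000)
f = -1/2 ≈ -0.50000
101*(2 - 2)**2 + (f + 0)**2 = 101*(2 - 2)**2 + (-1/2 + 0)**2 = 101*0**2 + (-1/2)**2 = 101*0 + 1/4 = 0 + 1/4 = 1/4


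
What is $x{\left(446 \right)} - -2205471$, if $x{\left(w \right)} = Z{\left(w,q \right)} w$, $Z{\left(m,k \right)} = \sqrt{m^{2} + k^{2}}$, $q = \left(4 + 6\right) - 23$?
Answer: $2205471 + 446 \sqrt{199085} \approx 2.4045 \cdot 10^{6}$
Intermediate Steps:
$q = -13$ ($q = 10 - 23 = -13$)
$Z{\left(m,k \right)} = \sqrt{k^{2} + m^{2}}$
$x{\left(w \right)} = w \sqrt{169 + w^{2}}$ ($x{\left(w \right)} = \sqrt{\left(-13\right)^{2} + w^{2}} w = \sqrt{169 + w^{2}} w = w \sqrt{169 + w^{2}}$)
$x{\left(446 \right)} - -2205471 = 446 \sqrt{169 + 446^{2}} - -2205471 = 446 \sqrt{169 + 198916} + 2205471 = 446 \sqrt{199085} + 2205471 = 2205471 + 446 \sqrt{199085}$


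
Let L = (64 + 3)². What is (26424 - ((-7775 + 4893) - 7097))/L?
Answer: 36403/4489 ≈ 8.1094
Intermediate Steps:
L = 4489 (L = 67² = 4489)
(26424 - ((-7775 + 4893) - 7097))/L = (26424 - ((-7775 + 4893) - 7097))/4489 = (26424 - (-2882 - 7097))*(1/4489) = (26424 - 1*(-9979))*(1/4489) = (26424 + 9979)*(1/4489) = 36403*(1/4489) = 36403/4489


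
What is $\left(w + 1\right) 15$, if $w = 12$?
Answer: $195$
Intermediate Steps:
$\left(w + 1\right) 15 = \left(12 + 1\right) 15 = 13 \cdot 15 = 195$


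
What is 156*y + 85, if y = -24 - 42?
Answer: -10211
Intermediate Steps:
y = -66
156*y + 85 = 156*(-66) + 85 = -10296 + 85 = -10211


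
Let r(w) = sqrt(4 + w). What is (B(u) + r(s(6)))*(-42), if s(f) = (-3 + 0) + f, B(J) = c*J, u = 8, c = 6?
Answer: -2016 - 42*sqrt(7) ≈ -2127.1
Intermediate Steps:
B(J) = 6*J
s(f) = -3 + f
(B(u) + r(s(6)))*(-42) = (6*8 + sqrt(4 + (-3 + 6)))*(-42) = (48 + sqrt(4 + 3))*(-42) = (48 + sqrt(7))*(-42) = -2016 - 42*sqrt(7)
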